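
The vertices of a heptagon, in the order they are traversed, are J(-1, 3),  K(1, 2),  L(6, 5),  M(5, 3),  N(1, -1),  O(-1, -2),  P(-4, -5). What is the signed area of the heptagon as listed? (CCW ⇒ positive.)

Apply the shoelace formula: 2A = Σ (x_i·y_{i+1} − x_{i+1}·y_i), indices taken mod 7.
J→K: (-1)(2) − (1)(3) = -5
K→L: (1)(5) − (6)(2) = -7
L→M: (6)(3) − (5)(5) = -7
M→N: (5)(-1) − (1)(3) = -8
N→O: (1)(-2) − (-1)(-1) = -3
O→P: (-1)(-5) − (-4)(-2) = -3
P→J: (-4)(3) − (-1)(-5) = -17
Σ = -50
Signed area = Σ/2 = -25 (negative ⇒ clockwise traversal).

-25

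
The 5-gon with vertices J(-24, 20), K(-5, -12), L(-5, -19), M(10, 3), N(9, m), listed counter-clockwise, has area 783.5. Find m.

24

Write out the shoelace sum; only the two edges meeting at N involve m:
2·Area = [(10·m − 9·3) + (9·20 − (-24)·m)] + 598
       = 34·m + 751 = 1567
⇒ m = 24.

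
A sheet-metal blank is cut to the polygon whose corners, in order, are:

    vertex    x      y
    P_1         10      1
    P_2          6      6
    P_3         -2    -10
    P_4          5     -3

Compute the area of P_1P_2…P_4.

48.5

Apply the surveyor's formula: 2A = Σ (x_i·y_{i+1} − x_{i+1}·y_i), indices taken mod 4.
Σ = (54) + (-48) + (56) + (35) = 97
Area = |Σ|/2 = 48.5.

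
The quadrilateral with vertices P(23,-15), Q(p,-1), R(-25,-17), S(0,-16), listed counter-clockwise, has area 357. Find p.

The doubled signed area Σ (x_i y_{i+1} − x_{i+1} y_i) is linear in p.
With p=0 it equals 720; the coefficient of p is -2 (from the two edges through Q).
So -2·p + 720 = 2·357 = 714 ⇒ p = 3.

3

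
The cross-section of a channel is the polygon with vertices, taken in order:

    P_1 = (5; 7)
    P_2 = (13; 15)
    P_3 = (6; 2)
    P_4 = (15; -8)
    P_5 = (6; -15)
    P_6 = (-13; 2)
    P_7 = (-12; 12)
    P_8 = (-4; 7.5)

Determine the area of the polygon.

Σ = (-16) + (-64) + (-78) + (-177) + (-183) + (-132) + (-42) + (-65.5) = -757.5
Area = |Σ|/2 = 378.75.

378.75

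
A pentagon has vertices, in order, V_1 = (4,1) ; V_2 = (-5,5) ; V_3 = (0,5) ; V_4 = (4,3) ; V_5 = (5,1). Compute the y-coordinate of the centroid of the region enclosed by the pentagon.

Apply Gauss's area formula. First the cross-terms c_i = x_i·y_{i+1} − x_{i+1}·y_i:
  25, -25, -20, -11, 1  ⇒  2A = -30, A = -15.
Then Σ (y_i + y_{i+1})·c_i = -302, so ȳ = -302 / (6·(-15)) = 151/45.

151/45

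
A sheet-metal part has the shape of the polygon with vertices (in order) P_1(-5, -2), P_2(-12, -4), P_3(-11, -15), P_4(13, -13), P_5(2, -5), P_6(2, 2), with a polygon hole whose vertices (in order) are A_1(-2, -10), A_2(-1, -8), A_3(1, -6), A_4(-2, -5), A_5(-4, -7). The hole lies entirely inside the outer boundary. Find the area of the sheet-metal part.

214

Outer boundary:
Apply the shoelace (surveyor's) formula: 2A = Σ (x_i·y_{i+1} − x_{i+1}·y_i), indices taken mod 6.
Cross-terms: -4, 136, 338, -39, 14, 6  ⇒  Σ = 451
Area = |Σ|/2 = 225.5.
Hole:
Apply the shoelace (surveyor's) formula: 2A = Σ (x_i·y_{i+1} − x_{i+1}·y_i), indices taken mod 5.
Σ = (6) + (14) + (-17) + (-6) + (26) = 23
Area = |Σ|/2 = 11.5.
Net area = 225.5 − 11.5 = 214.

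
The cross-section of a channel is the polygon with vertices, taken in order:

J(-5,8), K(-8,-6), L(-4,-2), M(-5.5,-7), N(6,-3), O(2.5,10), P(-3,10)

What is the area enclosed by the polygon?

155

Apply Gauss's area formula: 2A = Σ (x_i·y_{i+1} − x_{i+1}·y_i), indices taken mod 7.
Σ = (94) + (-8) + (17) + (58.5) + (67.5) + (55) + (26) = 310
Area = |Σ|/2 = 155.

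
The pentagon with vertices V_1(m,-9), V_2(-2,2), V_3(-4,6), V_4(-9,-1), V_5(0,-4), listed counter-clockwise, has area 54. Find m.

The doubled signed area Σ (x_i y_{i+1} − x_{i+1} y_i) is linear in m.
With m=0 it equals 72; the coefficient of m is 6 (from the two edges through V_1).
So 6·m + 72 = 2·54 = 108 ⇒ m = 6.

6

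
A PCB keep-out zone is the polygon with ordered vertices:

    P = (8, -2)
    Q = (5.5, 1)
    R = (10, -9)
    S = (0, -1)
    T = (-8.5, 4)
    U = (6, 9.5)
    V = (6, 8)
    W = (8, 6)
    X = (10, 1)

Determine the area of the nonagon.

Apply Gauss's area formula: 2A = Σ (x_i·y_{i+1} − x_{i+1}·y_i), indices taken mod 9.
P→Q: (8)(1) − (5.5)(-2) = 19
Q→R: (5.5)(-9) − (10)(1) = -59.5
R→S: (10)(-1) − (0)(-9) = -10
S→T: (0)(4) − (-8.5)(-1) = -8.5
T→U: (-8.5)(9.5) − (6)(4) = -104.75
U→V: (6)(8) − (6)(9.5) = -9
V→W: (6)(6) − (8)(8) = -28
W→X: (8)(1) − (10)(6) = -52
X→P: (10)(-2) − (8)(1) = -28
Σ = -280.75
Area = |Σ|/2 = 140.375.

140.375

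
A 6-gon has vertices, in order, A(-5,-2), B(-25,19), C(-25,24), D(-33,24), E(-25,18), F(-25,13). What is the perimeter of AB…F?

|AB| = √((-20)² + (21)²) = √841 = 29
|BC| = √((0)² + (5)²) = √25 = 5
|CD| = √((-8)² + (0)²) = √64 = 8
|DE| = √((8)² + (-6)²) = √100 = 10
|EF| = √((0)² + (-5)²) = √25 = 5
|FA| = √((20)² + (-15)²) = √625 = 25
Perimeter = 29 + 5 + 8 + 10 + 5 + 25 = 82.

82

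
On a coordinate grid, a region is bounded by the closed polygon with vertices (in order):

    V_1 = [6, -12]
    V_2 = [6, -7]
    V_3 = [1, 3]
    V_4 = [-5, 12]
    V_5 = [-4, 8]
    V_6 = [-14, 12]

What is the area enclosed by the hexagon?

125

Apply Gauss's area formula: 2A = Σ (x_i·y_{i+1} − x_{i+1}·y_i), indices taken mod 6.
Σ = (30) + (25) + (27) + (8) + (64) + (96) = 250
Area = |Σ|/2 = 125.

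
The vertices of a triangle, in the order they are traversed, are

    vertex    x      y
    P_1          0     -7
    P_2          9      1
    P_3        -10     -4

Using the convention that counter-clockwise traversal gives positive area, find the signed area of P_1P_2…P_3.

53.5

Apply the surveyor's formula: 2A = Σ (x_i·y_{i+1} − x_{i+1}·y_i), indices taken mod 3.
Cross-terms: 63, -26, 70  ⇒  Σ = 107
Signed area = Σ/2 = 53.5 (positive ⇒ counter-clockwise traversal).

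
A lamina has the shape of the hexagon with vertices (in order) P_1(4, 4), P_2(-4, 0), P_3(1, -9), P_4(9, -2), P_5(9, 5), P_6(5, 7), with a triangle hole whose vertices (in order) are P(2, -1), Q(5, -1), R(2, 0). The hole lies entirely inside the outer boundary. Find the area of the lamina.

110.5

Outer boundary:
Apply the surveyor's formula: 2A = Σ (x_i·y_{i+1} − x_{i+1}·y_i), indices taken mod 6.
Cross-terms: 16, 36, 79, 63, 38, -8  ⇒  Σ = 224
Area = |Σ|/2 = 112.
Hole:
Apply the shoelace (surveyor's) formula: 2A = Σ (x_i·y_{i+1} − x_{i+1}·y_i), indices taken mod 3.
P→Q: (2)(-1) − (5)(-1) = 3
Q→R: (5)(0) − (2)(-1) = 2
R→P: (2)(-1) − (2)(0) = -2
Σ = 3
Area = |Σ|/2 = 1.5.
Net area = 112 − 1.5 = 110.5.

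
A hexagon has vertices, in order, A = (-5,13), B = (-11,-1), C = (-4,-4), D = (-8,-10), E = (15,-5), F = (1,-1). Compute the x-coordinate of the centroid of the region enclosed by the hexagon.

Apply the shoelace (surveyor's) formula. First the cross-terms c_i = x_i·y_{i+1} − x_{i+1}·y_i:
  148, 40, 8, 190, -10, 8  ⇒  2A = 384, A = 192.
Then Σ (x_i + x_{i+1})·c_i = -1926, so x̄ = -1926 / (6·192) = -1.671875.

-1.671875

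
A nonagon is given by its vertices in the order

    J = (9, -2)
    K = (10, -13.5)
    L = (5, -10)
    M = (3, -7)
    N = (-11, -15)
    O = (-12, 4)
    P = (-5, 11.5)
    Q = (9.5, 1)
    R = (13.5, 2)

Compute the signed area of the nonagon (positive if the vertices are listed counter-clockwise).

Apply Gauss's area formula: 2A = Σ (x_i·y_{i+1} − x_{i+1}·y_i), indices taken mod 9.
J→K: (9)(-13.5) − (10)(-2) = -101.5
K→L: (10)(-10) − (5)(-13.5) = -32.5
L→M: (5)(-7) − (3)(-10) = -5
M→N: (3)(-15) − (-11)(-7) = -122
N→O: (-11)(4) − (-12)(-15) = -224
O→P: (-12)(11.5) − (-5)(4) = -118
P→Q: (-5)(1) − (9.5)(11.5) = -114.25
Q→R: (9.5)(2) − (13.5)(1) = 5.5
R→J: (13.5)(-2) − (9)(2) = -45
Σ = -756.75
Signed area = Σ/2 = -378.375 (negative ⇒ clockwise traversal).

-378.375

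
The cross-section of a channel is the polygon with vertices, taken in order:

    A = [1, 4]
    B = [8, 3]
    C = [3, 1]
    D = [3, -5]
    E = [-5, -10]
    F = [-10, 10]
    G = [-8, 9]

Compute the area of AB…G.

152

Apply the shoelace (surveyor's) formula: 2A = Σ (x_i·y_{i+1} − x_{i+1}·y_i), indices taken mod 7.
A→B: (1)(3) − (8)(4) = -29
B→C: (8)(1) − (3)(3) = -1
C→D: (3)(-5) − (3)(1) = -18
D→E: (3)(-10) − (-5)(-5) = -55
E→F: (-5)(10) − (-10)(-10) = -150
F→G: (-10)(9) − (-8)(10) = -10
G→A: (-8)(4) − (1)(9) = -41
Σ = -304
Area = |Σ|/2 = 152.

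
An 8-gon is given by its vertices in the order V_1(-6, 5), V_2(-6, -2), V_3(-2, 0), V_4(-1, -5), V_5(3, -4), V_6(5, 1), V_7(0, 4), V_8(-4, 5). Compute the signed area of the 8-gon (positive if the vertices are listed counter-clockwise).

Apply Gauss's area formula: 2A = Σ (x_i·y_{i+1} − x_{i+1}·y_i), indices taken mod 8.
V_1→V_2: (-6)(-2) − (-6)(5) = 42
V_2→V_3: (-6)(0) − (-2)(-2) = -4
V_3→V_4: (-2)(-5) − (-1)(0) = 10
V_4→V_5: (-1)(-4) − (3)(-5) = 19
V_5→V_6: (3)(1) − (5)(-4) = 23
V_6→V_7: (5)(4) − (0)(1) = 20
V_7→V_8: (0)(5) − (-4)(4) = 16
V_8→V_1: (-4)(5) − (-6)(5) = 10
Σ = 136
Signed area = Σ/2 = 68 (positive ⇒ counter-clockwise traversal).

68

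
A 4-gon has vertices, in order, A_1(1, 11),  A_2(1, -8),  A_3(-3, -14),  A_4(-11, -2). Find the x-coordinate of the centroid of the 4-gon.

Apply the surveyor's formula. First the cross-terms c_i = x_i·y_{i+1} − x_{i+1}·y_i:
  -19, -38, -148, -119  ⇒  2A = -324, A = -162.
Then Σ (x_i + x_{i+1})·c_i = 3300, so x̄ = 3300 / (6·(-162)) = -275/81.

-275/81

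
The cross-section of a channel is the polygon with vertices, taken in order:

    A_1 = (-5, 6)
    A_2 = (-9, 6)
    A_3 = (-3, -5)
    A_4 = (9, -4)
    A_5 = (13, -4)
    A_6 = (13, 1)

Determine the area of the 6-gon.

154

Apply the shoelace formula: 2A = Σ (x_i·y_{i+1} − x_{i+1}·y_i), indices taken mod 6.
A_1→A_2: (-5)(6) − (-9)(6) = 24
A_2→A_3: (-9)(-5) − (-3)(6) = 63
A_3→A_4: (-3)(-4) − (9)(-5) = 57
A_4→A_5: (9)(-4) − (13)(-4) = 16
A_5→A_6: (13)(1) − (13)(-4) = 65
A_6→A_1: (13)(6) − (-5)(1) = 83
Σ = 308
Area = |Σ|/2 = 154.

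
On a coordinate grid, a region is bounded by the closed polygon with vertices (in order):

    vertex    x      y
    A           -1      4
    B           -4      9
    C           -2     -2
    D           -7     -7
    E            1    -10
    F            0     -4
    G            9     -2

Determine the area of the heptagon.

Apply the shoelace (surveyor's) formula: 2A = Σ (x_i·y_{i+1} − x_{i+1}·y_i), indices taken mod 7.
A→B: (-1)(9) − (-4)(4) = 7
B→C: (-4)(-2) − (-2)(9) = 26
C→D: (-2)(-7) − (-7)(-2) = 0
D→E: (-7)(-10) − (1)(-7) = 77
E→F: (1)(-4) − (0)(-10) = -4
F→G: (0)(-2) − (9)(-4) = 36
G→A: (9)(4) − (-1)(-2) = 34
Σ = 176
Area = |Σ|/2 = 88.

88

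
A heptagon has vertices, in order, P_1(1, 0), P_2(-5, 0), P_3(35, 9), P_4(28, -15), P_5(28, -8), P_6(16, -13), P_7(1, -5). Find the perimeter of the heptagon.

114

|P_1P_2| = √((-6)² + (0)²) = √36 = 6
|P_2P_3| = √((40)² + (9)²) = √1681 = 41
|P_3P_4| = √((-7)² + (-24)²) = √625 = 25
|P_4P_5| = √((0)² + (7)²) = √49 = 7
|P_5P_6| = √((-12)² + (-5)²) = √169 = 13
|P_6P_7| = √((-15)² + (8)²) = √289 = 17
|P_7P_1| = √((0)² + (5)²) = √25 = 5
Perimeter = 6 + 41 + 25 + 7 + 13 + 17 + 5 = 114.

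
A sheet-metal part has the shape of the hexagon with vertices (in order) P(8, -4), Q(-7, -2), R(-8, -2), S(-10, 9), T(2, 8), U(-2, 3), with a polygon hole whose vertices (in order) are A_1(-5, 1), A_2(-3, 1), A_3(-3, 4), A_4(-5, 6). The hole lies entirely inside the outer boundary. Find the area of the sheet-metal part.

107

Outer boundary:
Σ = (-44) + (-2) + (-92) + (-98) + (22) + (-16) = -230
Area = |Σ|/2 = 115.
Hole:
Apply the shoelace formula: 2A = Σ (x_i·y_{i+1} − x_{i+1}·y_i), indices taken mod 4.
A_1→A_2: (-5)(1) − (-3)(1) = -2
A_2→A_3: (-3)(4) − (-3)(1) = -9
A_3→A_4: (-3)(6) − (-5)(4) = 2
A_4→A_1: (-5)(1) − (-5)(6) = 25
Σ = 16
Area = |Σ|/2 = 8.
Net area = 115 − 8 = 107.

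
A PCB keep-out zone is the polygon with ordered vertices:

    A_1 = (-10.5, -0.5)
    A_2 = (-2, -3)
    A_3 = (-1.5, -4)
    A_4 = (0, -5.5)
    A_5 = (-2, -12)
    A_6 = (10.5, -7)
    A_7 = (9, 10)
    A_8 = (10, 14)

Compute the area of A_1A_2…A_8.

253.625

Apply Gauss's area formula: 2A = Σ (x_i·y_{i+1} − x_{i+1}·y_i), indices taken mod 8.
Σ = (30.5) + (3.5) + (8.25) + (-11) + (140) + (168) + (26) + (142) = 507.25
Area = |Σ|/2 = 253.625.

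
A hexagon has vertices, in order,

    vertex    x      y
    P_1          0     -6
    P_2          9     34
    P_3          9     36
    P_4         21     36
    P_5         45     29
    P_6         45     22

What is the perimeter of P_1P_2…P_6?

|P_1P_2| = √((9)² + (40)²) = √1681 = 41
|P_2P_3| = √((0)² + (2)²) = √4 = 2
|P_3P_4| = √((12)² + (0)²) = √144 = 12
|P_4P_5| = √((24)² + (-7)²) = √625 = 25
|P_5P_6| = √((0)² + (-7)²) = √49 = 7
|P_6P_1| = √((-45)² + (-28)²) = √2809 = 53
Perimeter = 41 + 2 + 12 + 25 + 7 + 53 = 140.

140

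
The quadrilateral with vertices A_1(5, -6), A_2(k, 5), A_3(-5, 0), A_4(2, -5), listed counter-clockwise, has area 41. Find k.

-1

The doubled signed area Σ (x_i y_{i+1} − x_{i+1} y_i) is linear in k.
With k=0 it equals 88; the coefficient of k is 6 (from the two edges through A_2).
So 6·k + 88 = 2·41 = 82 ⇒ k = -1.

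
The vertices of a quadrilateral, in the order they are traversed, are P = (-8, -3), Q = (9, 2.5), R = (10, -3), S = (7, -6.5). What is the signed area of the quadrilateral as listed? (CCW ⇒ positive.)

-81

Apply the shoelace (surveyor's) formula: 2A = Σ (x_i·y_{i+1} − x_{i+1}·y_i), indices taken mod 4.
Σ = (7) + (-52) + (-44) + (-73) = -162
Signed area = Σ/2 = -81 (negative ⇒ clockwise traversal).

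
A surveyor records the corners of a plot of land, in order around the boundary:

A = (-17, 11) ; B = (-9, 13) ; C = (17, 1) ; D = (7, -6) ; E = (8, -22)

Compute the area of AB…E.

Apply the surveyor's formula: 2A = Σ (x_i·y_{i+1} − x_{i+1}·y_i), indices taken mod 5.
Σ = (-122) + (-230) + (-109) + (-106) + (-286) = -853
Area = |Σ|/2 = 426.5.

426.5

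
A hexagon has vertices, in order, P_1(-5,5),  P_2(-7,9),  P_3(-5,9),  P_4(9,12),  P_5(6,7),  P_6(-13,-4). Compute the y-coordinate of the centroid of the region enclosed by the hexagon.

290/49

Apply the shoelace formula. First the cross-terms c_i = x_i·y_{i+1} − x_{i+1}·y_i:
  -10, -18, -141, -9, 67, -85  ⇒  2A = -196, A = -98.
Then Σ (y_i + y_{i+1})·c_i = -3480, so ȳ = -3480 / (6·(-98)) = 290/49.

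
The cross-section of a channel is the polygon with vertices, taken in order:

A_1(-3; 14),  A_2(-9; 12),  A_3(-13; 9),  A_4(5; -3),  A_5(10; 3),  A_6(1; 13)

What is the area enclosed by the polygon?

192

Apply the shoelace formula: 2A = Σ (x_i·y_{i+1} − x_{i+1}·y_i), indices taken mod 6.
Σ = (90) + (75) + (-6) + (45) + (127) + (53) = 384
Area = |Σ|/2 = 192.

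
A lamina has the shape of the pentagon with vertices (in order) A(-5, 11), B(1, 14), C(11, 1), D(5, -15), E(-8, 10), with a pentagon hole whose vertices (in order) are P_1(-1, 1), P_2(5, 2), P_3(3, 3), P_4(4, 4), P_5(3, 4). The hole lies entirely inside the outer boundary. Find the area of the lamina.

Outer boundary:
Apply the shoelace (surveyor's) formula: 2A = Σ (x_i·y_{i+1} − x_{i+1}·y_i), indices taken mod 5.
Σ = (-81) + (-153) + (-170) + (-70) + (-38) = -512
Area = |Σ|/2 = 256.
Hole:
Apply the surveyor's formula: 2A = Σ (x_i·y_{i+1} − x_{i+1}·y_i), indices taken mod 5.
Cross-terms: -7, 9, 0, 4, 7  ⇒  Σ = 13
Area = |Σ|/2 = 6.5.
Net area = 256 − 6.5 = 249.5.

249.5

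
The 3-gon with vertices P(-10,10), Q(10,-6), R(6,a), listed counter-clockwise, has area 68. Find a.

Write out the shoelace sum; only the two edges meeting at R involve a:
2·Area = [(10·a − 6·(-6)) + (6·10 − (-10)·a)] + -40
       = 20·a + 56 = 136
⇒ a = 4.

4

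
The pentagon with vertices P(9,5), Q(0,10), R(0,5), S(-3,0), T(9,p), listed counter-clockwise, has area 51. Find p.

4

The doubled signed area Σ (x_i y_{i+1} − x_{i+1} y_i) is linear in p.
With p=0 it equals 150; the coefficient of p is -12 (from the two edges through T).
So -12·p + 150 = 2·51 = 102 ⇒ p = 4.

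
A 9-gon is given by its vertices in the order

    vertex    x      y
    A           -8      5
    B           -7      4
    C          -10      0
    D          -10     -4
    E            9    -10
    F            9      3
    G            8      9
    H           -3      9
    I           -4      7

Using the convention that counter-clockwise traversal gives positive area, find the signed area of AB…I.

Σ = (3) + (40) + (40) + (136) + (117) + (57) + (99) + (15) + (36) = 543
Signed area = Σ/2 = 271.5 (positive ⇒ counter-clockwise traversal).

271.5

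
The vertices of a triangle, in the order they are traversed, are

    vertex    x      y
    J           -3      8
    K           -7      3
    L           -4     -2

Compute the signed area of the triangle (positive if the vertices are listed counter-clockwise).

17.5

Apply the shoelace formula: 2A = Σ (x_i·y_{i+1} − x_{i+1}·y_i), indices taken mod 3.
Cross-terms: 47, 26, -38  ⇒  Σ = 35
Signed area = Σ/2 = 17.5 (positive ⇒ counter-clockwise traversal).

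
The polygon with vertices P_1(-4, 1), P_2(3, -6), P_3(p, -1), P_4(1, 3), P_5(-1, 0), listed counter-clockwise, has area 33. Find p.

5

Write out the shoelace sum; only the two edges meeting at P_3 involve p:
2·Area = [(3·(-1) − p·(-6)) + (p·3 − 1·(-1))] + 23
       = 9·p + 21 = 66
⇒ p = 5.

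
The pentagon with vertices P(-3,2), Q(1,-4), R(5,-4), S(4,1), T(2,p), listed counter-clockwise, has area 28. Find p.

Write out the shoelace sum; only the two edges meeting at T involve p:
2·Area = [(4·p − 2·1) + (2·2 − (-3)·p)] + 47
       = 7·p + 49 = 56
⇒ p = 1.

1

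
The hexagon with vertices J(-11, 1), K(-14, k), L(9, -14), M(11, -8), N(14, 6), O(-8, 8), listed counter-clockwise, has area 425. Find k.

-7

Write out the shoelace sum; only the two edges meeting at K involve k:
2·Area = [((-11)·k − (-14)·1) + ((-14)·(-14) − 9·k)] + 500
       = -20·k + 710 = 850
⇒ k = -7.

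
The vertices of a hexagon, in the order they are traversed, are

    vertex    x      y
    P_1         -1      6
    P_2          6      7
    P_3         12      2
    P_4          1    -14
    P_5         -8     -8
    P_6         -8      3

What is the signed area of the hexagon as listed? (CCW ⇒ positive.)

P_1→P_2: (-1)(7) − (6)(6) = -43
P_2→P_3: (6)(2) − (12)(7) = -72
P_3→P_4: (12)(-14) − (1)(2) = -170
P_4→P_5: (1)(-8) − (-8)(-14) = -120
P_5→P_6: (-8)(3) − (-8)(-8) = -88
P_6→P_1: (-8)(6) − (-1)(3) = -45
Σ = -538
Signed area = Σ/2 = -269 (negative ⇒ clockwise traversal).

-269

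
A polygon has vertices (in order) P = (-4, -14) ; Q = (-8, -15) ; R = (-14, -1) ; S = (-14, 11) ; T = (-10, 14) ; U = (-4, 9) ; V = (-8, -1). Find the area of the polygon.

P→Q: (-4)(-15) − (-8)(-14) = -52
Q→R: (-8)(-1) − (-14)(-15) = -202
R→S: (-14)(11) − (-14)(-1) = -168
S→T: (-14)(14) − (-10)(11) = -86
T→U: (-10)(9) − (-4)(14) = -34
U→V: (-4)(-1) − (-8)(9) = 76
V→P: (-8)(-14) − (-4)(-1) = 108
Σ = -358
Area = |Σ|/2 = 179.

179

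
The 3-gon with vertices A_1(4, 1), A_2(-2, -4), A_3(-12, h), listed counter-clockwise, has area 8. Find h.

-15

The doubled signed area Σ (x_i y_{i+1} − x_{i+1} y_i) is linear in h.
With h=0 it equals -74; the coefficient of h is -6 (from the two edges through A_3).
So -6·h + -74 = 2·8 = 16 ⇒ h = -15.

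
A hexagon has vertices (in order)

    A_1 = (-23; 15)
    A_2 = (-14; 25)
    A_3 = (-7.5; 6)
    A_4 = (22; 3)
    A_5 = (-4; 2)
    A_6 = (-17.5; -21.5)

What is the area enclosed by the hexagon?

Apply the shoelace formula: 2A = Σ (x_i·y_{i+1} − x_{i+1}·y_i), indices taken mod 6.
A_1→A_2: (-23)(25) − (-14)(15) = -365
A_2→A_3: (-14)(6) − (-7.5)(25) = 103.5
A_3→A_4: (-7.5)(3) − (22)(6) = -154.5
A_4→A_5: (22)(2) − (-4)(3) = 56
A_5→A_6: (-4)(-21.5) − (-17.5)(2) = 121
A_6→A_1: (-17.5)(15) − (-23)(-21.5) = -757
Σ = -996
Area = |Σ|/2 = 498.

498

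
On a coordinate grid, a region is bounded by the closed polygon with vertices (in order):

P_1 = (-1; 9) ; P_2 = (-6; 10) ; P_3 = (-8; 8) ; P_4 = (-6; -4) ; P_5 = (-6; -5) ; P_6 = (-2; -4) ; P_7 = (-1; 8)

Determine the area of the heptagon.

Apply the surveyor's formula: 2A = Σ (x_i·y_{i+1} − x_{i+1}·y_i), indices taken mod 7.
P_1→P_2: (-1)(10) − (-6)(9) = 44
P_2→P_3: (-6)(8) − (-8)(10) = 32
P_3→P_4: (-8)(-4) − (-6)(8) = 80
P_4→P_5: (-6)(-5) − (-6)(-4) = 6
P_5→P_6: (-6)(-4) − (-2)(-5) = 14
P_6→P_7: (-2)(8) − (-1)(-4) = -20
P_7→P_1: (-1)(9) − (-1)(8) = -1
Σ = 155
Area = |Σ|/2 = 77.5.

77.5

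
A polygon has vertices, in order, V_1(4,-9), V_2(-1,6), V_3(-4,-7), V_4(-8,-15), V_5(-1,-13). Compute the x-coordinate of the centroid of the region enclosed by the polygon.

-97/75

Apply the shoelace formula. First the cross-terms c_i = x_i·y_{i+1} − x_{i+1}·y_i:
  15, 31, 4, 89, 61  ⇒  2A = 200, A = 100.
Then Σ (x_i + x_{i+1})·c_i = -776, so x̄ = -776 / (6·100) = -97/75.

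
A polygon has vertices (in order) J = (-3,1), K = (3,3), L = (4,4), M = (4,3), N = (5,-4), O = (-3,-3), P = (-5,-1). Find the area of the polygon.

Σ = (-12) + (0) + (-4) + (-31) + (-27) + (-12) + (-8) = -94
Area = |Σ|/2 = 47.

47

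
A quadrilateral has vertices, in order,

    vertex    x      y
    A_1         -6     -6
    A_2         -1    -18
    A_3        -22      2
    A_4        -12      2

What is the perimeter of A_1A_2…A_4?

|A_1A_2| = √((5)² + (-12)²) = √169 = 13
|A_2A_3| = √((-21)² + (20)²) = √841 = 29
|A_3A_4| = √((10)² + (0)²) = √100 = 10
|A_4A_1| = √((6)² + (-8)²) = √100 = 10
Perimeter = 13 + 29 + 10 + 10 = 62.

62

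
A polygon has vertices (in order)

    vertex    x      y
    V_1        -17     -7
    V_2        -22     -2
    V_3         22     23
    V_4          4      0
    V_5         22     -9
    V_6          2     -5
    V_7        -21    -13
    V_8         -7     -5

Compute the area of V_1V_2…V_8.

Apply Gauss's area formula: 2A = Σ (x_i·y_{i+1} − x_{i+1}·y_i), indices taken mod 8.
V_1→V_2: (-17)(-2) − (-22)(-7) = -120
V_2→V_3: (-22)(23) − (22)(-2) = -462
V_3→V_4: (22)(0) − (4)(23) = -92
V_4→V_5: (4)(-9) − (22)(0) = -36
V_5→V_6: (22)(-5) − (2)(-9) = -92
V_6→V_7: (2)(-13) − (-21)(-5) = -131
V_7→V_8: (-21)(-5) − (-7)(-13) = 14
V_8→V_1: (-7)(-7) − (-17)(-5) = -36
Σ = -955
Area = |Σ|/2 = 477.5.

477.5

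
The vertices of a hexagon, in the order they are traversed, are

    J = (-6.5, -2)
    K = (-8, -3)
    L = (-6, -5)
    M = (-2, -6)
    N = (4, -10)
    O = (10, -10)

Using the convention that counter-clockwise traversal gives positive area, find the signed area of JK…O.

35.25

J→K: (-6.5)(-3) − (-8)(-2) = 3.5
K→L: (-8)(-5) − (-6)(-3) = 22
L→M: (-6)(-6) − (-2)(-5) = 26
M→N: (-2)(-10) − (4)(-6) = 44
N→O: (4)(-10) − (10)(-10) = 60
O→J: (10)(-2) − (-6.5)(-10) = -85
Σ = 70.5
Signed area = Σ/2 = 35.25 (positive ⇒ counter-clockwise traversal).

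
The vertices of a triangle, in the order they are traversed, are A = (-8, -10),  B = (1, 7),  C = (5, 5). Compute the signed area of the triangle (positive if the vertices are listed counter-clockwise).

Apply the surveyor's formula: 2A = Σ (x_i·y_{i+1} − x_{i+1}·y_i), indices taken mod 3.
Σ = (-46) + (-30) + (-10) = -86
Signed area = Σ/2 = -43 (negative ⇒ clockwise traversal).

-43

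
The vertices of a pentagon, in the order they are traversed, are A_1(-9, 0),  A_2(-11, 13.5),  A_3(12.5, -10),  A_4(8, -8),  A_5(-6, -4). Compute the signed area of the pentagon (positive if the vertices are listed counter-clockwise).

-158.125

Apply the shoelace (surveyor's) formula: 2A = Σ (x_i·y_{i+1} − x_{i+1}·y_i), indices taken mod 5.
A_1→A_2: (-9)(13.5) − (-11)(0) = -121.5
A_2→A_3: (-11)(-10) − (12.5)(13.5) = -58.75
A_3→A_4: (12.5)(-8) − (8)(-10) = -20
A_4→A_5: (8)(-4) − (-6)(-8) = -80
A_5→A_1: (-6)(0) − (-9)(-4) = -36
Σ = -316.25
Signed area = Σ/2 = -158.125 (negative ⇒ clockwise traversal).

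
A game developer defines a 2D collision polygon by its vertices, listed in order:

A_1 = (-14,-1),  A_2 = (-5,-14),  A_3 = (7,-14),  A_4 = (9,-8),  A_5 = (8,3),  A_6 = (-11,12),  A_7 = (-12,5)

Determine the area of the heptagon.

Apply Gauss's area formula: 2A = Σ (x_i·y_{i+1} − x_{i+1}·y_i), indices taken mod 7.
Σ = (191) + (168) + (70) + (91) + (129) + (89) + (82) = 820
Area = |Σ|/2 = 410.

410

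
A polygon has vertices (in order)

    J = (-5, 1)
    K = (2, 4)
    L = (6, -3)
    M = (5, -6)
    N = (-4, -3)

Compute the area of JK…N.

Apply the shoelace formula: 2A = Σ (x_i·y_{i+1} − x_{i+1}·y_i), indices taken mod 5.
Cross-terms: -22, -30, -21, -39, -19  ⇒  Σ = -131
Area = |Σ|/2 = 65.5.

65.5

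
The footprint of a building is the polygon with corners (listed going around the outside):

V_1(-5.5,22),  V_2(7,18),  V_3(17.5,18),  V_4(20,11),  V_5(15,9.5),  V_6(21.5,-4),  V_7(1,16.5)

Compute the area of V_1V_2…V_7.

Σ = (-253) + (-189) + (-167.5) + (25) + (-264.25) + (358.75) + (112.75) = -377.25
Area = |Σ|/2 = 188.625.

188.625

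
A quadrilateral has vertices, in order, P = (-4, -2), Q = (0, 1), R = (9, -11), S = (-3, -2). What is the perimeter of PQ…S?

36

|PQ| = √((4)² + (3)²) = √25 = 5
|QR| = √((9)² + (-12)²) = √225 = 15
|RS| = √((-12)² + (9)²) = √225 = 15
|SP| = √((-1)² + (0)²) = √1 = 1
Perimeter = 5 + 15 + 15 + 1 = 36.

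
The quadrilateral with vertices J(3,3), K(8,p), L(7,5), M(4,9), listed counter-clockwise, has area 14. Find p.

4

Write out the shoelace sum; only the two edges meeting at K involve p:
2·Area = [(3·p − 8·3) + (8·5 − 7·p)] + 28
       = -4·p + 44 = 28
⇒ p = 4.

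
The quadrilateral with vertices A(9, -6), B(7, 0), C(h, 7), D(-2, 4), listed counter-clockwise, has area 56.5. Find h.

The doubled signed area Σ (x_i y_{i+1} − x_{i+1} y_i) is linear in h.
With h=0 it equals 81; the coefficient of h is 4 (from the two edges through C).
So 4·h + 81 = 2·56.5 = 113 ⇒ h = 8.

8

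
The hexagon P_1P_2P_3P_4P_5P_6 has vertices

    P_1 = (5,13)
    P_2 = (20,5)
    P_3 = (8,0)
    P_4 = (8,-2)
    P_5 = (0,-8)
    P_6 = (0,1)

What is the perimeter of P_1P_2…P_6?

|P_1P_2| = √((15)² + (-8)²) = √289 = 17
|P_2P_3| = √((-12)² + (-5)²) = √169 = 13
|P_3P_4| = √((0)² + (-2)²) = √4 = 2
|P_4P_5| = √((-8)² + (-6)²) = √100 = 10
|P_5P_6| = √((0)² + (9)²) = √81 = 9
|P_6P_1| = √((5)² + (12)²) = √169 = 13
Perimeter = 17 + 13 + 2 + 10 + 9 + 13 = 64.

64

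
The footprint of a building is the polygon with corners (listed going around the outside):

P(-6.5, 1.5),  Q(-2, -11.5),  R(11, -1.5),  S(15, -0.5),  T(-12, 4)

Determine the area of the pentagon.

Apply Gauss's area formula: 2A = Σ (x_i·y_{i+1} − x_{i+1}·y_i), indices taken mod 5.
P→Q: (-6.5)(-11.5) − (-2)(1.5) = 77.75
Q→R: (-2)(-1.5) − (11)(-11.5) = 129.5
R→S: (11)(-0.5) − (15)(-1.5) = 17
S→T: (15)(4) − (-12)(-0.5) = 54
T→P: (-12)(1.5) − (-6.5)(4) = 8
Σ = 286.25
Area = |Σ|/2 = 143.125.

143.125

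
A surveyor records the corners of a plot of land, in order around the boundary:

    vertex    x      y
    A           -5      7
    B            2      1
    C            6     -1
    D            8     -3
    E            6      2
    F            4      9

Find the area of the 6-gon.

58

Cross-terms: -19, -8, -10, 34, 46, 73  ⇒  Σ = 116
Area = |Σ|/2 = 58.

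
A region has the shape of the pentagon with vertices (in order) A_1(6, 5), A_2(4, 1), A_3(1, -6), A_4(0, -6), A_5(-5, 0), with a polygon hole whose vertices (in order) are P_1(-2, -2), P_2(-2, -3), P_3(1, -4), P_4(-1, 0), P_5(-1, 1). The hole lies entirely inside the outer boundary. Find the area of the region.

Outer boundary:
Apply the shoelace (surveyor's) formula: 2A = Σ (x_i·y_{i+1} − x_{i+1}·y_i), indices taken mod 5.
Σ = (-14) + (-25) + (-6) + (-30) + (-25) = -100
Area = |Σ|/2 = 50.
Hole:
Apply the surveyor's formula: 2A = Σ (x_i·y_{i+1} − x_{i+1}·y_i), indices taken mod 5.
Σ = (2) + (11) + (-4) + (-1) + (4) = 12
Area = |Σ|/2 = 6.
Net area = 50 − 6 = 44.

44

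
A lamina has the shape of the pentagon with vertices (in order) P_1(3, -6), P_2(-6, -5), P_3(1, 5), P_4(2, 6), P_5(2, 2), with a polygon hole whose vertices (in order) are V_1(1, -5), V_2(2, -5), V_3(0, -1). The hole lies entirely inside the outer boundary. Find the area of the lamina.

51

Outer boundary:
Σ = (-51) + (-25) + (-4) + (-8) + (-18) = -106
Area = |Σ|/2 = 53.
Hole:
Cross-terms: 5, -2, 1  ⇒  Σ = 4
Area = |Σ|/2 = 2.
Net area = 53 − 2 = 51.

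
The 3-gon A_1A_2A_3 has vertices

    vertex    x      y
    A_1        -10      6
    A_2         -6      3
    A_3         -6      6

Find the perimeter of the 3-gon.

|A_1A_2| = √((4)² + (-3)²) = √25 = 5
|A_2A_3| = √((0)² + (3)²) = √9 = 3
|A_3A_1| = √((-4)² + (0)²) = √16 = 4
Perimeter = 5 + 3 + 4 = 12.

12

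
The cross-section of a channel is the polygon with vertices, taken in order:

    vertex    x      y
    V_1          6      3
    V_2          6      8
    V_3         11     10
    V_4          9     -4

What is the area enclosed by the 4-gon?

40.5

V_1→V_2: (6)(8) − (6)(3) = 30
V_2→V_3: (6)(10) − (11)(8) = -28
V_3→V_4: (11)(-4) − (9)(10) = -134
V_4→V_1: (9)(3) − (6)(-4) = 51
Σ = -81
Area = |Σ|/2 = 40.5.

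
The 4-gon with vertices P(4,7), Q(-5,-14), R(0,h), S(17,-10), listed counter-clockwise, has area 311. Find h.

-22

Write out the shoelace sum; only the two edges meeting at R involve h:
2·Area = [((-5)·h − 0·(-14)) + (0·(-10) − 17·h)] + 138
       = -22·h + 138 = 622
⇒ h = -22.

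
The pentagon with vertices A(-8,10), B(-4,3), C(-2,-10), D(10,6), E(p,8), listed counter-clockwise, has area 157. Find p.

The doubled signed area Σ (x_i y_{i+1} − x_{i+1} y_i) is linear in p.
With p=0 it equals 294; the coefficient of p is 4 (from the two edges through E).
So 4·p + 294 = 2·157 = 314 ⇒ p = 5.

5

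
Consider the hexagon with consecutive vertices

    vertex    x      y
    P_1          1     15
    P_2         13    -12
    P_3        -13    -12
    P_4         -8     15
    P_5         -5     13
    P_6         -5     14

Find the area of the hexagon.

Σ = (-207) + (-312) + (-291) + (-29) + (-5) + (-89) = -933
Area = |Σ|/2 = 466.5.

466.5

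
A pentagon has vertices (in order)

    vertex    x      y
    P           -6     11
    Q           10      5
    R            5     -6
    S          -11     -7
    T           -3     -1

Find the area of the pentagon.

Apply the shoelace formula: 2A = Σ (x_i·y_{i+1} − x_{i+1}·y_i), indices taken mod 5.
Σ = (-140) + (-85) + (-101) + (-10) + (-39) = -375
Area = |Σ|/2 = 187.5.

187.5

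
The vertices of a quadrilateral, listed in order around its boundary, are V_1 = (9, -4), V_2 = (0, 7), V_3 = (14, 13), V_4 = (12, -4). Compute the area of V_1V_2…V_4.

129.5

Apply the shoelace formula: 2A = Σ (x_i·y_{i+1} − x_{i+1}·y_i), indices taken mod 4.
V_1→V_2: (9)(7) − (0)(-4) = 63
V_2→V_3: (0)(13) − (14)(7) = -98
V_3→V_4: (14)(-4) − (12)(13) = -212
V_4→V_1: (12)(-4) − (9)(-4) = -12
Σ = -259
Area = |Σ|/2 = 129.5.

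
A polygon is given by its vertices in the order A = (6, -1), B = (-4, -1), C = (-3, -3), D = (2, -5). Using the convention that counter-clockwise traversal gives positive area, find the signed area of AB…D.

Apply Gauss's area formula: 2A = Σ (x_i·y_{i+1} − x_{i+1}·y_i), indices taken mod 4.
Σ = (-10) + (9) + (21) + (28) = 48
Signed area = Σ/2 = 24 (positive ⇒ counter-clockwise traversal).

24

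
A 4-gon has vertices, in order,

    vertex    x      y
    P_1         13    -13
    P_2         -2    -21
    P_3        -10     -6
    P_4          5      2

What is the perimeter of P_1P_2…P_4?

68

|P_1P_2| = √((-15)² + (-8)²) = √289 = 17
|P_2P_3| = √((-8)² + (15)²) = √289 = 17
|P_3P_4| = √((15)² + (8)²) = √289 = 17
|P_4P_1| = √((8)² + (-15)²) = √289 = 17
Perimeter = 17 + 17 + 17 + 17 = 68.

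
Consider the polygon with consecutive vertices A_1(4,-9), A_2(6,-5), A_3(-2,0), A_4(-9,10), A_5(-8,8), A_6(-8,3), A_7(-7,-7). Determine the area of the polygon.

Apply the shoelace (surveyor's) formula: 2A = Σ (x_i·y_{i+1} − x_{i+1}·y_i), indices taken mod 7.
A_1→A_2: (4)(-5) − (6)(-9) = 34
A_2→A_3: (6)(0) − (-2)(-5) = -10
A_3→A_4: (-2)(10) − (-9)(0) = -20
A_4→A_5: (-9)(8) − (-8)(10) = 8
A_5→A_6: (-8)(3) − (-8)(8) = 40
A_6→A_7: (-8)(-7) − (-7)(3) = 77
A_7→A_1: (-7)(-9) − (4)(-7) = 91
Σ = 220
Area = |Σ|/2 = 110.

110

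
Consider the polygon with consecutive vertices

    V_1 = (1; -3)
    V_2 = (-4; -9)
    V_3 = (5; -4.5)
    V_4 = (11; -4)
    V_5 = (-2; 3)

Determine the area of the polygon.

Apply the shoelace (surveyor's) formula: 2A = Σ (x_i·y_{i+1} − x_{i+1}·y_i), indices taken mod 5.
Cross-terms: -21, 63, 29.5, 25, 3  ⇒  Σ = 99.5
Area = |Σ|/2 = 49.75.

49.75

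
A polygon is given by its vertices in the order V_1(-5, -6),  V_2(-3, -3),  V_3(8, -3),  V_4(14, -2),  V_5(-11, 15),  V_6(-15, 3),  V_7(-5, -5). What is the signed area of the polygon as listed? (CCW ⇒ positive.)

Apply the surveyor's formula: 2A = Σ (x_i·y_{i+1} − x_{i+1}·y_i), indices taken mod 7.
Σ = (-3) + (33) + (26) + (188) + (192) + (90) + (5) = 531
Signed area = Σ/2 = 265.5 (positive ⇒ counter-clockwise traversal).

265.5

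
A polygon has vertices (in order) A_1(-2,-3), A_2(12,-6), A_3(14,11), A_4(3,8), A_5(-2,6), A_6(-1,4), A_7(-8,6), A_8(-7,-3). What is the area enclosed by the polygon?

241

Σ = (48) + (216) + (79) + (34) + (-2) + (26) + (66) + (15) = 482
Area = |Σ|/2 = 241.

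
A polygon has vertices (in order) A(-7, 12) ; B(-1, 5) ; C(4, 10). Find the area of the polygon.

Apply the shoelace (surveyor's) formula: 2A = Σ (x_i·y_{i+1} − x_{i+1}·y_i), indices taken mod 3.
Cross-terms: -23, -30, 118  ⇒  Σ = 65
Area = |Σ|/2 = 32.5.

32.5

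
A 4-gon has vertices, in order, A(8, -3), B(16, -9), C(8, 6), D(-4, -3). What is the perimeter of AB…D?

54

|AB| = √((8)² + (-6)²) = √100 = 10
|BC| = √((-8)² + (15)²) = √289 = 17
|CD| = √((-12)² + (-9)²) = √225 = 15
|DA| = √((12)² + (0)²) = √144 = 12
Perimeter = 10 + 17 + 15 + 12 = 54.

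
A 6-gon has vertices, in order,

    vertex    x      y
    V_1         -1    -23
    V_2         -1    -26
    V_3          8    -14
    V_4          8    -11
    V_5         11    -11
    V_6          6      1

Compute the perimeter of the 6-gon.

62

|V_1V_2| = √((0)² + (-3)²) = √9 = 3
|V_2V_3| = √((9)² + (12)²) = √225 = 15
|V_3V_4| = √((0)² + (3)²) = √9 = 3
|V_4V_5| = √((3)² + (0)²) = √9 = 3
|V_5V_6| = √((-5)² + (12)²) = √169 = 13
|V_6V_1| = √((-7)² + (-24)²) = √625 = 25
Perimeter = 3 + 15 + 3 + 3 + 13 + 25 = 62.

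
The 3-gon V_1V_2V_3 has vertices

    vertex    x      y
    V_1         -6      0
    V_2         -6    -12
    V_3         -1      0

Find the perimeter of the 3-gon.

30

|V_1V_2| = √((0)² + (-12)²) = √144 = 12
|V_2V_3| = √((5)² + (12)²) = √169 = 13
|V_3V_1| = √((-5)² + (0)²) = √25 = 5
Perimeter = 12 + 13 + 5 = 30.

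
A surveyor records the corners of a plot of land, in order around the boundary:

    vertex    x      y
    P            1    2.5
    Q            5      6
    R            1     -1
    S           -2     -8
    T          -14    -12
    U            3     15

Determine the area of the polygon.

P→Q: (1)(6) − (5)(2.5) = -6.5
Q→R: (5)(-1) − (1)(6) = -11
R→S: (1)(-8) − (-2)(-1) = -10
S→T: (-2)(-12) − (-14)(-8) = -88
T→U: (-14)(15) − (3)(-12) = -174
U→P: (3)(2.5) − (1)(15) = -7.5
Σ = -297
Area = |Σ|/2 = 148.5.

148.5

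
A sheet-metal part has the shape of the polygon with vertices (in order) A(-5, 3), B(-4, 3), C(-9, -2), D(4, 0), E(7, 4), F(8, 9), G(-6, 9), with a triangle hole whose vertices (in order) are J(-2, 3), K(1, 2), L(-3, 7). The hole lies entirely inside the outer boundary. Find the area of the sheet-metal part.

114.5

Outer boundary:
Apply the surveyor's formula: 2A = Σ (x_i·y_{i+1} − x_{i+1}·y_i), indices taken mod 7.
Σ = (-3) + (35) + (8) + (16) + (31) + (126) + (27) = 240
Area = |Σ|/2 = 120.
Hole:
Cross-terms: -7, 13, 5  ⇒  Σ = 11
Area = |Σ|/2 = 5.5.
Net area = 120 − 5.5 = 114.5.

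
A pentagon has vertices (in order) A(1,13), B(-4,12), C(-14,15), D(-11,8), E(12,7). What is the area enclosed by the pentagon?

100.5

Apply the shoelace formula: 2A = Σ (x_i·y_{i+1} − x_{i+1}·y_i), indices taken mod 5.
A→B: (1)(12) − (-4)(13) = 64
B→C: (-4)(15) − (-14)(12) = 108
C→D: (-14)(8) − (-11)(15) = 53
D→E: (-11)(7) − (12)(8) = -173
E→A: (12)(13) − (1)(7) = 149
Σ = 201
Area = |Σ|/2 = 100.5.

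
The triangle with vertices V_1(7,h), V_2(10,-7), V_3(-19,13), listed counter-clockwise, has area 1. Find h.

-5

Write out the shoelace sum; only the two edges meeting at V_1 involve h:
2·Area = [((-19)·h − 7·13) + (7·(-7) − 10·h)] + -3
       = -29·h + -143 = 2
⇒ h = -5.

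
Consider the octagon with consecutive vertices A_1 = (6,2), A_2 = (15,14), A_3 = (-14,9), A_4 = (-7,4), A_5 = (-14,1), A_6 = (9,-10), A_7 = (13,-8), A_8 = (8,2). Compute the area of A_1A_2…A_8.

362

Apply the surveyor's formula: 2A = Σ (x_i·y_{i+1} − x_{i+1}·y_i), indices taken mod 8.
Cross-terms: 54, 331, 7, 49, 131, 58, 90, 4  ⇒  Σ = 724
Area = |Σ|/2 = 362.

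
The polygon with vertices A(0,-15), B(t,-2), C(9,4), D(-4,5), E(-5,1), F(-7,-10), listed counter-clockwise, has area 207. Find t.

The doubled signed area Σ (x_i y_{i+1} − x_{i+1} y_i) is linear in t.
With t=0 it equals 262; the coefficient of t is 19 (from the two edges through B).
So 19·t + 262 = 2·207 = 414 ⇒ t = 8.

8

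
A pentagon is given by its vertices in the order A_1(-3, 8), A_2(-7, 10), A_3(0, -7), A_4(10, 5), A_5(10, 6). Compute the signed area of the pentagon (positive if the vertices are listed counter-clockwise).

A_1→A_2: (-3)(10) − (-7)(8) = 26
A_2→A_3: (-7)(-7) − (0)(10) = 49
A_3→A_4: (0)(5) − (10)(-7) = 70
A_4→A_5: (10)(6) − (10)(5) = 10
A_5→A_1: (10)(8) − (-3)(6) = 98
Σ = 253
Signed area = Σ/2 = 126.5 (positive ⇒ counter-clockwise traversal).

126.5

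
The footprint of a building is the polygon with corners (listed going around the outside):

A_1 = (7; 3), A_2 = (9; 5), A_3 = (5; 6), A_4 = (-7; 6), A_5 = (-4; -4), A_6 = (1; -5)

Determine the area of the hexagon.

Apply the shoelace formula: 2A = Σ (x_i·y_{i+1} − x_{i+1}·y_i), indices taken mod 6.
A_1→A_2: (7)(5) − (9)(3) = 8
A_2→A_3: (9)(6) − (5)(5) = 29
A_3→A_4: (5)(6) − (-7)(6) = 72
A_4→A_5: (-7)(-4) − (-4)(6) = 52
A_5→A_6: (-4)(-5) − (1)(-4) = 24
A_6→A_1: (1)(3) − (7)(-5) = 38
Σ = 223
Area = |Σ|/2 = 111.5.

111.5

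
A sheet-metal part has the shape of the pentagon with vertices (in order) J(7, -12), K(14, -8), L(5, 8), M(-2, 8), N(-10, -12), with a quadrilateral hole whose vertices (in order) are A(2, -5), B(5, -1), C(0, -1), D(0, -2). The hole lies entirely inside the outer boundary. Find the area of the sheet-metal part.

Outer boundary:
Σ = (112) + (152) + (56) + (104) + (204) = 628
Area = |Σ|/2 = 314.
Hole:
Cross-terms: 23, -5, 0, 4  ⇒  Σ = 22
Area = |Σ|/2 = 11.
Net area = 314 − 11 = 303.

303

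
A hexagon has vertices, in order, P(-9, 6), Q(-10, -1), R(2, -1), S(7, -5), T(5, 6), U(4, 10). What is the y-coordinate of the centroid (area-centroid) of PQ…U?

294/95

Apply the surveyor's formula. First the cross-terms c_i = x_i·y_{i+1} − x_{i+1}·y_i:
  69, 12, -3, 67, 26, 114  ⇒  2A = 285, A = 142.5.
Then Σ (y_i + y_{i+1})·c_i = 2646, so ȳ = 2646 / (6·142.5) = 294/95.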